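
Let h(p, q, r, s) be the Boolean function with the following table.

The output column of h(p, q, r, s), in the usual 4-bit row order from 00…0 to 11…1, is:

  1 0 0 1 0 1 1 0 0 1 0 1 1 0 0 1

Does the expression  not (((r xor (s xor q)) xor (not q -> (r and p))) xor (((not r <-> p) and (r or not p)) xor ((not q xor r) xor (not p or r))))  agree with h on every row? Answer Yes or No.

Yes

Test each input against both h and the formula:
  p=0, q=0, r=0, s=0: formula gives 1, h = 1 ✓
  p=0, q=0, r=0, s=1: formula gives 0, h = 0 ✓
  p=0, q=0, r=1, s=0: formula gives 0, h = 0 ✓
  p=0, q=0, r=1, s=1: formula gives 1, h = 1 ✓
  … (the remaining 12 rows also agree.)
All 16 rows match — the expression computes h exactly.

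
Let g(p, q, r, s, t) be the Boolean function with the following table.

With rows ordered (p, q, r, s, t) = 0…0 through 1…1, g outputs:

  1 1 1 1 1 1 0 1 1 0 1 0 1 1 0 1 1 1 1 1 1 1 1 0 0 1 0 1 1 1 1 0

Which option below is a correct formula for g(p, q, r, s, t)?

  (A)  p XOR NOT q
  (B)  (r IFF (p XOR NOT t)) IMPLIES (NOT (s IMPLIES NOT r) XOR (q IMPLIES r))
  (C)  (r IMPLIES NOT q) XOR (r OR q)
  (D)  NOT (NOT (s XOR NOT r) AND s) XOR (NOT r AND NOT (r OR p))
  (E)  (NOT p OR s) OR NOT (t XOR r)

B

(A) disagrees with g on (0,0,1,1,0) (formula → 1, table → 0); rule it out.
(C) disagrees with g on (0,0,1,0,0) (formula → 0, table → 1); rule it out.
(D) disagrees with g on (0,0,0,0,0) (formula → 0, table → 1); rule it out.
(E) disagrees with g on (0,0,1,1,0) (formula → 1, table → 0); rule it out.
(B) is the remaining candidate, and it agrees with g on all 32 inputs.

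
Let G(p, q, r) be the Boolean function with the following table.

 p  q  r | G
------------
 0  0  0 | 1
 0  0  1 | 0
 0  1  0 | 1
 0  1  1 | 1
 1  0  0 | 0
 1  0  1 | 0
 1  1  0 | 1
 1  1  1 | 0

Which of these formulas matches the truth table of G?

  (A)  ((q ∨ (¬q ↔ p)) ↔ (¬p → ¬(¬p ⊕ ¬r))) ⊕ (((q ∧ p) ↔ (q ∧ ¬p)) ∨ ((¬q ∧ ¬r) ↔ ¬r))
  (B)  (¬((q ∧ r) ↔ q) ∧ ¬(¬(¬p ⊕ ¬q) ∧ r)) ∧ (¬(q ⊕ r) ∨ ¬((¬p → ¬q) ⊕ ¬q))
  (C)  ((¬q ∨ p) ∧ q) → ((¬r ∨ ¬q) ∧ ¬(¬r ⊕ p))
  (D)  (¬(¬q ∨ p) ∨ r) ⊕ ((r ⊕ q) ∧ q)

A

(B): at (0,0,0) it gives 0, but G = 1 — eliminated.
(C): at (0,0,1) it gives 1, but G = 0 — eliminated.
(D): at (0,0,0) it gives 0, but G = 1 — eliminated.
(A) is the remaining candidate, and it agrees with G on all 8 inputs.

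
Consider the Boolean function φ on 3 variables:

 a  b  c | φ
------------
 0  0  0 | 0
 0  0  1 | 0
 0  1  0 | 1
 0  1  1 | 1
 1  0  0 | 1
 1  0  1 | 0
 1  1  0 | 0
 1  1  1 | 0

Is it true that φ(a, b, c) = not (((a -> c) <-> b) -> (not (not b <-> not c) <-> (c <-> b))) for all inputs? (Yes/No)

No

Evaluate not (((a -> c) <-> b) -> (not (not b <-> not c) <-> (c <-> b))) on each row and compare to φ:
  a=0, b=0, c=0: formula gives 0, φ = 0 ✓
  a=0, b=0, c=1: formula gives 0, φ = 0 ✓
  a=0, b=1, c=0: formula gives 1, φ = 1 ✓
  a=0, b=1, c=1: formula gives 1, φ = 1 ✓
  a=1, b=0, c=0: formula gives 1, φ = 1 ✓
  …
  a=1, b=1, c=1: formula gives 1, but φ = 0 ✗
Since they disagree at (1,1,1), the expression is not a correct formula for φ.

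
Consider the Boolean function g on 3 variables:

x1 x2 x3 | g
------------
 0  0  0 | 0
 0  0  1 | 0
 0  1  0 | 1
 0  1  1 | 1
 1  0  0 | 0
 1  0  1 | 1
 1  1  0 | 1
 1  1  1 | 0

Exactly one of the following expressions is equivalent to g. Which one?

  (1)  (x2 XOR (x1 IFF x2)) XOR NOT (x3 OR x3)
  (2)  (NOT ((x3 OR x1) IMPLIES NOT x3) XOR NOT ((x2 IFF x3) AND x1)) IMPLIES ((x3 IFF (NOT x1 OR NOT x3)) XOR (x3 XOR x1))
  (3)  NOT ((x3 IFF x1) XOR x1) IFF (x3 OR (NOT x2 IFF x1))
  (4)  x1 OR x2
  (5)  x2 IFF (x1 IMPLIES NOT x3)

5

(1): at (0,0,1) it gives 1, but g = 0 — eliminated.
(2): at (0,0,1) it gives 1, but g = 0 — eliminated.
(3): at (0,0,0) it gives 1, but g = 0 — eliminated.
(4): at (1,0,0) it gives 1, but g = 0 — eliminated.
Only (5) survives; checking it on all 8 rows confirms it matches g.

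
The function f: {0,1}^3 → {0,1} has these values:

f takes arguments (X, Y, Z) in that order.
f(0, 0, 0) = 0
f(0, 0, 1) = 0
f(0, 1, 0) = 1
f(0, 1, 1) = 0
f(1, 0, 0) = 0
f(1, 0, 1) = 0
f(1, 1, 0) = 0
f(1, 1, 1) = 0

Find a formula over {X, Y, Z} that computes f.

Only row (0,1,0) gives 1. That row's minterm ¬X·Y·¬Z is f directly.

f(X, Y, Z) = (NOT X AND Y) AND NOT Z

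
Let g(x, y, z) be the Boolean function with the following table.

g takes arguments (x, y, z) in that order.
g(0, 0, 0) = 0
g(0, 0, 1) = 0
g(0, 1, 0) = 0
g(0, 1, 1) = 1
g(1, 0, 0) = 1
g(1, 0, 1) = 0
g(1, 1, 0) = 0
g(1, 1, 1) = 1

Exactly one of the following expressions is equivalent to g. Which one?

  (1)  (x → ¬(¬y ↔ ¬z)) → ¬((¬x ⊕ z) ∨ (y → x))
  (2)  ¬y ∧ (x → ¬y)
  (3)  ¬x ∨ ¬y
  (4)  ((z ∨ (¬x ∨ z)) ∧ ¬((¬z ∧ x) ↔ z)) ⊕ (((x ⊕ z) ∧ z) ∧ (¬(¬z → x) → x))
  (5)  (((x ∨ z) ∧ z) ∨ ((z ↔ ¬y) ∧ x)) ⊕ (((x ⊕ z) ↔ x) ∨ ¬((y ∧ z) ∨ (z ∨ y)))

(2): at (0,0,0) it gives 1, but g = 0 — eliminated.
(3): at (0,0,0) it gives 1, but g = 0 — eliminated.
(4): at (0,1,1) it gives 0, but g = 1 — eliminated.
(5): at (0,0,0) it gives 1, but g = 0 — eliminated.
Only (1) survives; checking it on all 8 rows confirms it matches g.

1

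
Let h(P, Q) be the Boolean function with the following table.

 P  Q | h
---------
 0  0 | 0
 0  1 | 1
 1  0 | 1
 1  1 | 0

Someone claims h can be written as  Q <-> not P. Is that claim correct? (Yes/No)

Yes

Evaluate Q <-> not P on each row and compare to h:
  P=0, Q=0: formula gives 0, h = 0 ✓
  P=0, Q=1: formula gives 1, h = 1 ✓
  P=1, Q=0: formula gives 1, h = 1 ✓
  P=1, Q=1: formula gives 0, h = 0 ✓
All 4 rows match — the expression computes h exactly.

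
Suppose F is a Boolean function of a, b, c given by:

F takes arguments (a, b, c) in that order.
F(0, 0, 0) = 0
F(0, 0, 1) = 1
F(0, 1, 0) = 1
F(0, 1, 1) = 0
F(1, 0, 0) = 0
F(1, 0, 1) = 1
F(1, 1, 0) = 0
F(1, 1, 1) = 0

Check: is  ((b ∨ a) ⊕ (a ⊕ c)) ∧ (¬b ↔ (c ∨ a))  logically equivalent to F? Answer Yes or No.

Test each input against both F and the formula:
  a=0, b=0, c=0: formula gives 0, F = 0 ✓
  a=0, b=0, c=1: formula gives 1, F = 1 ✓
  a=0, b=1, c=0: formula gives 1, F = 1 ✓
  a=0, b=1, c=1: formula gives 0, F = 0 ✓
  a=1, b=0, c=0: formula gives 0, F = 0 ✓
  …and likewise for the remaining 3 rows.
No disagreement on any input; they are logically equivalent.

Yes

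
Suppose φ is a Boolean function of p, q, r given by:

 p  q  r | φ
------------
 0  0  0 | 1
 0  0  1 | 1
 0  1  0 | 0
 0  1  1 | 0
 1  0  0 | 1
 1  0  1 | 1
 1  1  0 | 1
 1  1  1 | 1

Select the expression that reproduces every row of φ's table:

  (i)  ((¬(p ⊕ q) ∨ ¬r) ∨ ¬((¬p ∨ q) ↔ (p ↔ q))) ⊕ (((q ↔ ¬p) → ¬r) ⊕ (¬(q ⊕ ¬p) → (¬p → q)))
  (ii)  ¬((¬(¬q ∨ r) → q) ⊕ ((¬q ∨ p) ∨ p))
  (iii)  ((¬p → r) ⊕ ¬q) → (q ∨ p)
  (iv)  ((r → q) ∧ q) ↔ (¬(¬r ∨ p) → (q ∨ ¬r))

ii

(i) fails at (0,1,0): the formula yields 1, φ is 0.
(iii) fails at (0,0,0): the formula yields 0, φ is 1.
(iv) fails at (0,0,0): the formula yields 0, φ is 1.
That leaves (ii). Evaluating it on every row reproduces the table of φ exactly.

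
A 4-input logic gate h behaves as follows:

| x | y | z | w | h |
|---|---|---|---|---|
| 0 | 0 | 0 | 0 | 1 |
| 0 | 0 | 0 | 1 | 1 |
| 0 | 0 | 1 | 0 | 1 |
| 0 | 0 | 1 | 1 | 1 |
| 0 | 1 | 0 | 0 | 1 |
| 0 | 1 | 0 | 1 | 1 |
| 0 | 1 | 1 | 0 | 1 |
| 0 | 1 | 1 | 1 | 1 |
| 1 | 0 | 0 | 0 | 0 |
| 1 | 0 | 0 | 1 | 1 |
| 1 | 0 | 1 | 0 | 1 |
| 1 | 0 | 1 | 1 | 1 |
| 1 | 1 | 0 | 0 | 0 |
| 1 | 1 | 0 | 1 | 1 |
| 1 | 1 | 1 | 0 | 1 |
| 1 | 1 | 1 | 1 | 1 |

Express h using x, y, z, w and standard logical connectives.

There are just 2 zero rows: (1,0,0,0), (1,1,0,0). Their minterms are x·¬y·¬z·¬w, x·y·¬z·¬w; the OR of those covers precisely the 0-outputs, and negating it yields h.

h(x, y, z, w) = ¬((((x ∧ ¬y) ∧ ¬z) ∧ ¬w) ∨ (((x ∧ y) ∧ ¬z) ∧ ¬w))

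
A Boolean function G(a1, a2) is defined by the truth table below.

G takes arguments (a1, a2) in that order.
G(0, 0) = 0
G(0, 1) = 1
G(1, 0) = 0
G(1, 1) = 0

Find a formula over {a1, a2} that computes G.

1 only at (0,1): NOT a1 AND a2.

G(a1, a2) = ~a1 & a2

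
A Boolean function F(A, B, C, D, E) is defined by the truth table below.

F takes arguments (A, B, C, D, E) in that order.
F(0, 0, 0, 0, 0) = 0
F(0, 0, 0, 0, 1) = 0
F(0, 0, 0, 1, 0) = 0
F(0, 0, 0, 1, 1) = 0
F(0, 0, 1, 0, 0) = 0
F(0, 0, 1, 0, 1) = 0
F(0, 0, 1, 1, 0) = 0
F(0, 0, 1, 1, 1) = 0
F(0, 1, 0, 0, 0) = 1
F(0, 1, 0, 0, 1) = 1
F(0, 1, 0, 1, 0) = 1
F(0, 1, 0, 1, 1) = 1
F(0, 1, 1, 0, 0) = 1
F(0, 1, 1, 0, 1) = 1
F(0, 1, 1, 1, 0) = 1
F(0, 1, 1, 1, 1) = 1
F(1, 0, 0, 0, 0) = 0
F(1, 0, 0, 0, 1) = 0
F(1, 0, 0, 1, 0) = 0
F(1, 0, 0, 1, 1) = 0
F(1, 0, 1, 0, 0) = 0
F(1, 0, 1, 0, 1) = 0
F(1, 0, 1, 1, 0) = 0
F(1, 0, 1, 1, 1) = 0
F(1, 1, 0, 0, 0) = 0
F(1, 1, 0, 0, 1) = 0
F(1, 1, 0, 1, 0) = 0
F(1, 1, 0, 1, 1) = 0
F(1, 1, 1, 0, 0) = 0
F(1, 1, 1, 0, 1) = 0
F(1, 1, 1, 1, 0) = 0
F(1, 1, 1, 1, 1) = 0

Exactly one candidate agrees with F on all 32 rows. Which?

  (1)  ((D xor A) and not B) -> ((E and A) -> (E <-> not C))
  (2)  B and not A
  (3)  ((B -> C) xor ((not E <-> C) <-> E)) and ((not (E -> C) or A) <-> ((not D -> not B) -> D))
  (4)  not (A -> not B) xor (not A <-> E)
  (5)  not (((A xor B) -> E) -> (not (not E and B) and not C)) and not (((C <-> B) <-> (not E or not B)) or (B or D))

(1) disagrees with F on (0,0,0,0,0) (formula → 1, table → 0); rule it out.
(3) disagrees with F on (0,0,1,0,0) (formula → 1, table → 0); rule it out.
(4) disagrees with F on (0,0,0,0,1) (formula → 1, table → 0); rule it out.
(5) disagrees with F on (0,0,1,0,0) (formula → 1, table → 0); rule it out.
(2) is the remaining candidate, and it agrees with F on all 32 inputs.

2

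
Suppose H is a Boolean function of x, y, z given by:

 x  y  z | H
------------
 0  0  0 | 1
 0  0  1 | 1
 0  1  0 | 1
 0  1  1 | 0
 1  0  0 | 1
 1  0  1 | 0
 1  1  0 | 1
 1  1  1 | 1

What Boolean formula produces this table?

There are just 2 zero rows: (0,1,1), (1,0,1). Their minterms are ¬x·y·z, x·¬y·z; the OR of those covers precisely the 0-outputs, and negating it yields H.

H(x, y, z) = not (((not x and y) and z) or ((x and not y) and z))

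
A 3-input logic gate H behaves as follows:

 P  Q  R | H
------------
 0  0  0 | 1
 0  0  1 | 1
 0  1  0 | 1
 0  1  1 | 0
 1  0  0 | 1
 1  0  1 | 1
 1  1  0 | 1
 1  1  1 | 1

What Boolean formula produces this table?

H is 0 on exactly one input, (0,1,1), whose minterm is ¬P·Q·R. So H is the negation of that single conjunction.

H(P, Q, R) = NOT ((NOT P AND Q) AND R)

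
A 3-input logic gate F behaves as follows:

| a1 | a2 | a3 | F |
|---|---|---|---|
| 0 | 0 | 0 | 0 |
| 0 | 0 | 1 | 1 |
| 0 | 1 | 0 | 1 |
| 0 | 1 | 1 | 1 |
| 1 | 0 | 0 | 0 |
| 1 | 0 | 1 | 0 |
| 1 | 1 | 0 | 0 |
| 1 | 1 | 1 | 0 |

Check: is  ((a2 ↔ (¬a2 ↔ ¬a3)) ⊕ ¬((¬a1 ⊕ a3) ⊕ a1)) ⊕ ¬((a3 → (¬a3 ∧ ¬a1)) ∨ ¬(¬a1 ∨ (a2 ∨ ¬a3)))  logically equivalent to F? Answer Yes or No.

Evaluate ((a2 ↔ (¬a2 ↔ ¬a3)) ⊕ ¬((¬a1 ⊕ a3) ⊕ a1)) ⊕ ¬((a3 → (¬a3 ∧ ¬a1)) ∨ ¬(¬a1 ∨ (a2 ∨ ¬a3))) on each row and compare to F:
  a1=0, a2=0, a3=0: formula gives 0, F = 0 ✓
  a1=0, a2=0, a3=1: formula gives 1, F = 1 ✓
  a1=0, a2=1, a3=0: formula gives 0, but F = 1 ✗
A single disagreement suffices: at (0,1,0) they differ, so the formula does not compute F.

No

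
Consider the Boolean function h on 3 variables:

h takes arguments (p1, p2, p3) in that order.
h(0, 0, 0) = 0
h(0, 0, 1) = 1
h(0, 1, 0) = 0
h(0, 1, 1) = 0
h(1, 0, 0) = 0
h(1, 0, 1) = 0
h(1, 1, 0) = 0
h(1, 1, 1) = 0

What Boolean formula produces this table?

h(p1, p2, p3) = (~p1 & ~p2) & p3

h is 1 on exactly one input, (0,0,1), whose minterm is ¬p1·¬p2·p3. So h is just that conjunction.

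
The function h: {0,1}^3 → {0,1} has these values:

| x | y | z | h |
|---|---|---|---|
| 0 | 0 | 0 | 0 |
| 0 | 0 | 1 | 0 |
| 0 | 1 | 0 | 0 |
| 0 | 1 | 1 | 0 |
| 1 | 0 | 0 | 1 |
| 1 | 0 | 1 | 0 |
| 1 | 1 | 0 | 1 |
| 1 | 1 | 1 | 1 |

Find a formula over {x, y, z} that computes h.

Collect the rows where h=1 — (1,0,0), (1,1,0), (1,1,1) — and write one minterm per row: x·¬y·¬z, x·y·¬z, x·y·z. Their union (logical OR) reproduces the table exactly.

h(x, y, z) = (((x and not y) and not z) or ((x and y) and not z)) or ((x and y) and z)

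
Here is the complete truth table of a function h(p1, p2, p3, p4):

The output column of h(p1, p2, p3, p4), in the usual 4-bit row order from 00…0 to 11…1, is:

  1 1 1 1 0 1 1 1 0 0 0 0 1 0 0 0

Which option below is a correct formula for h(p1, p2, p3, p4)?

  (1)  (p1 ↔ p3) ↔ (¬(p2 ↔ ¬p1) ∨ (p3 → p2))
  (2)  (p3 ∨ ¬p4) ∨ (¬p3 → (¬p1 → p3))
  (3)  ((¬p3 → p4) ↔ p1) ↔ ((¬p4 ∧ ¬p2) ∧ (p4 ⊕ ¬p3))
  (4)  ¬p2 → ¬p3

(1): at (0,0,1,0) it gives 0, but h = 1 — eliminated.
(2): at (0,0,0,1) it gives 0, but h = 1 — eliminated.
(4): at (0,0,1,0) it gives 0, but h = 1 — eliminated.
Only (3) survives; checking it on all 16 rows confirms it matches h.

3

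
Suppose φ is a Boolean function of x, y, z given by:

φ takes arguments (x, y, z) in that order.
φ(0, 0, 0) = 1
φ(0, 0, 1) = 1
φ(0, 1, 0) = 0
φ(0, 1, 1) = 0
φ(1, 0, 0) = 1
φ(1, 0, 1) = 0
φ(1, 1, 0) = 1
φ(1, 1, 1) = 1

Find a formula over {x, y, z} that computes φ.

φ is 0 on only 3 rows — (0,1,0), (0,1,1), (1,0,1). Writing each as a minterm (¬x·y·¬z, ¬x·y·z, x·¬y·z) and OR-ing them characterizes exactly where φ=0, so φ is the negation of that disjunction.

φ(x, y, z) = not ((((not x and y) and not z) or ((not x and y) and z)) or ((x and not y) and z))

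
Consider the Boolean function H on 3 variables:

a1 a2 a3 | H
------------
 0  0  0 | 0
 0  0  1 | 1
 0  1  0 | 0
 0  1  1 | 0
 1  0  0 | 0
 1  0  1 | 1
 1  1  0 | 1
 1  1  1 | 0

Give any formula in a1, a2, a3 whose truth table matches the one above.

H(a1, a2, a3) = (((~a1 & ~a2) & a3) | ((a1 & ~a2) & a3)) | ((a1 & a2) & ~a3)

H=1 on 3 inputs: (0,0,1), (1,0,1), (1,1,0). Reading each as a conjunction of literals (¬a1·¬a2·a3, a1·¬a2·a3, a1·a2·¬a3) and taking the OR gives the canonical DNF.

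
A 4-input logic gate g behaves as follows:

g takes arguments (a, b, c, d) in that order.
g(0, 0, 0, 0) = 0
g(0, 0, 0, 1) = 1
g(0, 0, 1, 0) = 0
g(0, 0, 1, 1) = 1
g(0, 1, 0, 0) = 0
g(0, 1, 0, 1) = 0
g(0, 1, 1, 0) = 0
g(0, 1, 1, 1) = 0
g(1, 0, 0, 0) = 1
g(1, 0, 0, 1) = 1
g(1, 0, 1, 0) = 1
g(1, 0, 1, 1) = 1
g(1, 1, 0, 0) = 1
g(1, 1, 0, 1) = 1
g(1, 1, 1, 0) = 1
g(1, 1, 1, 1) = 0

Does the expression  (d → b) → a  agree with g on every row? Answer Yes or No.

Test each input against both g and the formula:
  a=0, b=0, c=0, d=0: formula gives 0, g = 0 ✓
  a=0, b=0, c=0, d=1: formula gives 1, g = 1 ✓
  a=0, b=0, c=1, d=0: formula gives 0, g = 0 ✓
  a=0, b=0, c=1, d=1: formula gives 1, g = 1 ✓
  …
  a=1, b=1, c=1, d=1: formula gives 1, but g = 0 ✗
A single disagreement suffices: at (1,1,1,1) they differ, so the formula does not compute g.

No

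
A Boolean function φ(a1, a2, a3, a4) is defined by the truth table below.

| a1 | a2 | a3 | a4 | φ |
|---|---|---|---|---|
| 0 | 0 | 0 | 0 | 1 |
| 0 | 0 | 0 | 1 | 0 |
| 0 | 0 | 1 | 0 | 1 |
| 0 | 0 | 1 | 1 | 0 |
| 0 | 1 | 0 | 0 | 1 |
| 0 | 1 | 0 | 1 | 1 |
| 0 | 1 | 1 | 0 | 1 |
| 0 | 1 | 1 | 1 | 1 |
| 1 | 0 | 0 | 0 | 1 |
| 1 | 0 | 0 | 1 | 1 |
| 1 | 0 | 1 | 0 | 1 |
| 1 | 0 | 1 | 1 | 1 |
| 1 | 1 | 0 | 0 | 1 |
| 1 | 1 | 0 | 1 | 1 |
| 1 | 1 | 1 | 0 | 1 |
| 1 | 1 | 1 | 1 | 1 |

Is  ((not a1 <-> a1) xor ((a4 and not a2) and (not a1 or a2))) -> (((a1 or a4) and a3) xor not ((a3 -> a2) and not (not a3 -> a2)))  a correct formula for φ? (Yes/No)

Evaluate ((not a1 <-> a1) xor ((a4 and not a2) and (not a1 or a2))) -> (((a1 or a4) and a3) xor not ((a3 -> a2) and not (not a3 -> a2))) on each row and compare to φ:
  a1=0, a2=0, a3=0, a4=0: formula gives 1, φ = 1 ✓
  a1=0, a2=0, a3=0, a4=1: formula gives 0, φ = 0 ✓
  a1=0, a2=0, a3=1, a4=0: formula gives 1, φ = 1 ✓
  a1=0, a2=0, a3=1, a4=1: formula gives 0, φ = 0 ✓
  … (the remaining 12 rows also agree.)
No disagreement on any input; they are logically equivalent.

Yes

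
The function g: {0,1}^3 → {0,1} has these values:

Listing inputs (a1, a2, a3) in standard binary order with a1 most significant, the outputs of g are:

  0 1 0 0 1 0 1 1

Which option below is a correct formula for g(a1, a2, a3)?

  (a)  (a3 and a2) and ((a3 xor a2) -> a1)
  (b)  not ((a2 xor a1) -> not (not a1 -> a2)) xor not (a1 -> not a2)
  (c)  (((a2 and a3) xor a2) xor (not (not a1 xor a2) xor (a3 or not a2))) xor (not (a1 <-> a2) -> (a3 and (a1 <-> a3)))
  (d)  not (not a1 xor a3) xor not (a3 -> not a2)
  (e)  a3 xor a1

d

(a) fails at (0,0,1): the formula yields 0, g is 1.
(b) fails at (0,0,1): the formula yields 0, g is 1.
(c) fails at (0,0,1): the formula yields 0, g is 1.
(e) fails at (0,1,1): the formula yields 1, g is 0.
(d) is the remaining candidate, and it agrees with g on all 8 inputs.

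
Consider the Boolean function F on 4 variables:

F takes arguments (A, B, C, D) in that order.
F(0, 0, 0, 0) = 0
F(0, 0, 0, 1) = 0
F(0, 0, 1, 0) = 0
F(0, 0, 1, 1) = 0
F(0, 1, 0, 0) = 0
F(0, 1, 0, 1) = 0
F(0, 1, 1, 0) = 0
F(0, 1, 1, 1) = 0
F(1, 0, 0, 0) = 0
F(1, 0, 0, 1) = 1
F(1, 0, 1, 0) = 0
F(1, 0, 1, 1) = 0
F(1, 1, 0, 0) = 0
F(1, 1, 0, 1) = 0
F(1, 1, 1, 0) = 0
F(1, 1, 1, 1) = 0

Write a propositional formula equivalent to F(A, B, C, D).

F(A, B, C, D) = ((A · B') · C') · D

Only row (1,0,0,1) gives 1. That row's minterm A·¬B·¬C·D is F directly.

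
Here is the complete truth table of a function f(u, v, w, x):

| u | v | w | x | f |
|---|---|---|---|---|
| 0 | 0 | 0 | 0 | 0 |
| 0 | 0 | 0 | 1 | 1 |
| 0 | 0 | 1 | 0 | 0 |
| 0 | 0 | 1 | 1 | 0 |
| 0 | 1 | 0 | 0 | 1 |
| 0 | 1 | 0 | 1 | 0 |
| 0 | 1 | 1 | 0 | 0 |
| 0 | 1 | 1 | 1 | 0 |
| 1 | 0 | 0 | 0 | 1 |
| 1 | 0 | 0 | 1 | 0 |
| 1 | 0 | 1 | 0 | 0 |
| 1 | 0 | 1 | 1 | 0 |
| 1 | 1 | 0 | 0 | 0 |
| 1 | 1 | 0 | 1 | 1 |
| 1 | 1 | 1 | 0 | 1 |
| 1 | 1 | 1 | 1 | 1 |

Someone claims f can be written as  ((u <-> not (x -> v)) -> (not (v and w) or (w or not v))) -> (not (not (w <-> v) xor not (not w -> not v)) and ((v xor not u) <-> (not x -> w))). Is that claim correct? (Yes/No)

Yes

Evaluate ((u <-> not (x -> v)) -> (not (v and w) or (w or not v))) -> (not (not (w <-> v) xor not (not w -> not v)) and ((v xor not u) <-> (not x -> w))) on each row and compare to f:
  u=0, v=0, w=0, x=0: formula gives 0, f = 0 ✓
  u=0, v=0, w=0, x=1: formula gives 1, f = 1 ✓
  u=0, v=0, w=1, x=0: formula gives 0, f = 0 ✓
  u=0, v=0, w=1, x=1: formula gives 0, f = 0 ✓
  …and likewise for the remaining 12 rows.
All 16 rows match — the expression computes f exactly.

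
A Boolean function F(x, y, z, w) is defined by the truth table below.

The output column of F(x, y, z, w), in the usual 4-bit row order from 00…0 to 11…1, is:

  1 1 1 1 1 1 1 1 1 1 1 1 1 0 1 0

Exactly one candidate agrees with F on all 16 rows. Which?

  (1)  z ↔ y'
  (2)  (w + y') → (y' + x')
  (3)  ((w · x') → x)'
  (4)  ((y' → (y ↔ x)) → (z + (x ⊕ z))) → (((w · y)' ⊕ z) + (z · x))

2

(1) disagrees with F on (0,0,0,0) (formula → 0, table → 1); rule it out.
(3) disagrees with F on (0,0,0,0) (formula → 0, table → 1); rule it out.
(4) disagrees with F on (0,0,1,0) (formula → 0, table → 1); rule it out.
Only (2) survives; checking it on all 16 rows confirms it matches F.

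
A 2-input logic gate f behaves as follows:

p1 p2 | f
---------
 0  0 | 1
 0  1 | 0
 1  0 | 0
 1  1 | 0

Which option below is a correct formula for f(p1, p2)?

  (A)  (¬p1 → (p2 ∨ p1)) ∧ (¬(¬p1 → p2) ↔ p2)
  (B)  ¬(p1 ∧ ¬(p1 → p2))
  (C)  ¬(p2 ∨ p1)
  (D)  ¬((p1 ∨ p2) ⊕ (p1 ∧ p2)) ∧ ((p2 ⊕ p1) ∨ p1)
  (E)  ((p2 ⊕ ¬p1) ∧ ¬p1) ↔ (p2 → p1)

C

(A) disagrees with f on (0,0) (formula → 0, table → 1); rule it out.
(B) disagrees with f on (0,1) (formula → 1, table → 0); rule it out.
(D) disagrees with f on (0,0) (formula → 0, table → 1); rule it out.
(E) disagrees with f on (0,1) (formula → 1, table → 0); rule it out.
That leaves (C). Evaluating it on every row reproduces the table of f exactly.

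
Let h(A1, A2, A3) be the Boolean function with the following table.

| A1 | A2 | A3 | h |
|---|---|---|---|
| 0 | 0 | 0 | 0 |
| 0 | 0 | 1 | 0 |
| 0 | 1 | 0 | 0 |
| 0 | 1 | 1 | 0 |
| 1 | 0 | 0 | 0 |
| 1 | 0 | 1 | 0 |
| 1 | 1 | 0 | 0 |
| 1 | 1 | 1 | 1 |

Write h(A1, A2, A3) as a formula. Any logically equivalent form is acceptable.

h(A1, A2, A3) = (A1 ∧ A2) ∧ A3

The output is 1 only when every input is 1 — the AND of all inputs.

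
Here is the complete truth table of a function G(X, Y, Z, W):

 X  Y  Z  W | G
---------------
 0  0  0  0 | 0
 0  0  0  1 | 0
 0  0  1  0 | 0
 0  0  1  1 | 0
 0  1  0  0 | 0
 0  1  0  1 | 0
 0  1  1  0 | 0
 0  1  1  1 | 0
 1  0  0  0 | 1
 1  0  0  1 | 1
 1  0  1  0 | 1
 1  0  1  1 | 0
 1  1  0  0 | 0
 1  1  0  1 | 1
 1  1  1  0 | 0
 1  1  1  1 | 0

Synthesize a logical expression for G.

Collect the rows where G=1 — (1,0,0,0), (1,0,0,1), (1,0,1,0), (1,1,0,1) — and write one minterm per row: X·¬Y·¬Z·¬W, X·¬Y·¬Z·W, X·¬Y·Z·¬W, X·Y·¬Z·W. Their union (logical OR) reproduces the table exactly.

G(X, Y, Z, W) = (((((X and not Y) and not Z) and not W) or (((X and not Y) and not Z) and W)) or (((X and not Y) and Z) and not W)) or (((X and Y) and not Z) and W)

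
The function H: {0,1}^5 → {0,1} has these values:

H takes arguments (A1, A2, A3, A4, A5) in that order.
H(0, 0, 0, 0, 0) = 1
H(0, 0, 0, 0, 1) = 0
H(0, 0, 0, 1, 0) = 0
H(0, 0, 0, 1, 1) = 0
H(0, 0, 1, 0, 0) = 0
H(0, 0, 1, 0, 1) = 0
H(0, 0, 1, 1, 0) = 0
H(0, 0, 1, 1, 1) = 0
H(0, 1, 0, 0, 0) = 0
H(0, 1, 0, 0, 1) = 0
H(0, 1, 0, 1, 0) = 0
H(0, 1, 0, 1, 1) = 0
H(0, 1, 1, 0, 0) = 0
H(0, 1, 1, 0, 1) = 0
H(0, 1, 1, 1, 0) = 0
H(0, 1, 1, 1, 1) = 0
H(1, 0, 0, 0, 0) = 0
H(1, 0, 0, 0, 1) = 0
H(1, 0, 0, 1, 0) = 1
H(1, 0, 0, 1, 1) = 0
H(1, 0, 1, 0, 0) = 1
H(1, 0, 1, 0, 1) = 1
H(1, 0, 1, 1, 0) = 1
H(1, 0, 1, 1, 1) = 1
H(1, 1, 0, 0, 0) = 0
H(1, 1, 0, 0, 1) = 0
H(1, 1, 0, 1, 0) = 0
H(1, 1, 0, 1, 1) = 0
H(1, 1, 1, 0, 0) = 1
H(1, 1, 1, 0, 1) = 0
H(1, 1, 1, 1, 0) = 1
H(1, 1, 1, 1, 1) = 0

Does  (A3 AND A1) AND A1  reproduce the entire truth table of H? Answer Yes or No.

Evaluate (A3 AND A1) AND A1 on each row and compare to H:
  A1=0, A2=0, A3=0, A4=0, A5=0: formula gives 0, but H = 1 ✗
Since they disagree at (0,0,0,0,0), the expression is not a correct formula for H.

No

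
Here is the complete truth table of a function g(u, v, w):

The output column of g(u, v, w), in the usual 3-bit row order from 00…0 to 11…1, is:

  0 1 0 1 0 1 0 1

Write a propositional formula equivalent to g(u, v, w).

The output simply equals w.

g(u, v, w) = w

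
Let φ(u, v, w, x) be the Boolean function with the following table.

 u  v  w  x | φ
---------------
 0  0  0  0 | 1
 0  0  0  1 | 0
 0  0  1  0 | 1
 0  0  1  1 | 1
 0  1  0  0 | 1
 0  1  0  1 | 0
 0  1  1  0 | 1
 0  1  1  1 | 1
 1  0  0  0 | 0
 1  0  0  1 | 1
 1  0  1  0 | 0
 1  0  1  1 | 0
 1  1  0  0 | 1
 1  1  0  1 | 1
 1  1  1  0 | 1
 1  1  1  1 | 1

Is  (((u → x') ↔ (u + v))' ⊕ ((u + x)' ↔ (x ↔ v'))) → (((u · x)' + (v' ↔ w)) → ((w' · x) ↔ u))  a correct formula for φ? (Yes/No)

Test each input against both φ and the formula:
  u=0, v=0, w=0, x=0: formula gives 1, φ = 1 ✓
  u=0, v=0, w=0, x=1: formula gives 0, φ = 0 ✓
  u=0, v=0, w=1, x=0: formula gives 1, φ = 1 ✓
  u=0, v=0, w=1, x=1: formula gives 1, φ = 1 ✓
  … (the remaining 12 rows also agree.)
No disagreement on any input; they are logically equivalent.

Yes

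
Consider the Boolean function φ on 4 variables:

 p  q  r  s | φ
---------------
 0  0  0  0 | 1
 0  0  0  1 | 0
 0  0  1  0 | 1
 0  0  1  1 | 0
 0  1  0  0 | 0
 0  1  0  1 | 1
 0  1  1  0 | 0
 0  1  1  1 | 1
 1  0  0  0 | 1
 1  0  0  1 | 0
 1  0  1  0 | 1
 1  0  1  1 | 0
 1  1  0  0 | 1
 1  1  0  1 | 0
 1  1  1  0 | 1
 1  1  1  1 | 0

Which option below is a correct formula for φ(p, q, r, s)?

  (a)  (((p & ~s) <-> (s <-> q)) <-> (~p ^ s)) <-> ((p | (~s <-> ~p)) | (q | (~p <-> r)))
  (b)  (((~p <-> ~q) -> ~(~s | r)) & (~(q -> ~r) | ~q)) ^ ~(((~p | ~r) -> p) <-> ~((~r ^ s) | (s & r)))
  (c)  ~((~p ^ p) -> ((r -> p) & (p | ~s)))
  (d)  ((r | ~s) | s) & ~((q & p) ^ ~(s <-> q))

d

(a): at (0,0,0,0) it gives 0, but φ = 1 — eliminated.
(b): at (0,0,0,0) it gives 0, but φ = 1 — eliminated.
(c): at (0,0,0,0) it gives 0, but φ = 1 — eliminated.
Only (d) survives; checking it on all 16 rows confirms it matches φ.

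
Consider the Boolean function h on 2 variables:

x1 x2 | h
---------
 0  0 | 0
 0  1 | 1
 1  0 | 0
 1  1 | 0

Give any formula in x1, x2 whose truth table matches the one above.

h(x1, x2) = x1' · x2

1 only at (0,1): NOT x1 AND x2.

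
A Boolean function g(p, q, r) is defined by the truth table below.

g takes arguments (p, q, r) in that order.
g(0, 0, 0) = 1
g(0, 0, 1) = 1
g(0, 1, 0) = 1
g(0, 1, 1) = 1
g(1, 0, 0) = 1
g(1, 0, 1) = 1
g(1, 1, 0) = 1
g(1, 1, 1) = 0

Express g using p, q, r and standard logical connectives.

g(p, q, r) = ~((p & q) & r)

The output is 0 only when every input is 1 — NAND of all inputs.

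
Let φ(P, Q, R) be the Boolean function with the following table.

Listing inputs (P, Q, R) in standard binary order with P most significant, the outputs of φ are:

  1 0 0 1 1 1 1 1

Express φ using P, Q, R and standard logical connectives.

φ(P, Q, R) = ¬(((¬P ∧ ¬Q) ∧ R) ∨ ((¬P ∧ Q) ∧ ¬R))

φ is 0 on only 2 rows — (0,0,1), (0,1,0). Writing each as a minterm (¬P·¬Q·R, ¬P·Q·¬R) and OR-ing them characterizes exactly where φ=0, so φ is the negation of that disjunction.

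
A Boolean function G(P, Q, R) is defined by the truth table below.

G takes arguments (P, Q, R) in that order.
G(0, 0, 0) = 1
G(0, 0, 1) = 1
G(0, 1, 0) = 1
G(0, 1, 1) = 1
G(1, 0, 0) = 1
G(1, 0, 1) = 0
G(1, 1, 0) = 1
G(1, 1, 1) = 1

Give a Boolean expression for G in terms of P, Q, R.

Only row (1,0,1) gives 0. So G is 1 everywhere except there — the complement of the minterm P·¬Q·R.

G(P, Q, R) = ¬((P ∧ ¬Q) ∧ R)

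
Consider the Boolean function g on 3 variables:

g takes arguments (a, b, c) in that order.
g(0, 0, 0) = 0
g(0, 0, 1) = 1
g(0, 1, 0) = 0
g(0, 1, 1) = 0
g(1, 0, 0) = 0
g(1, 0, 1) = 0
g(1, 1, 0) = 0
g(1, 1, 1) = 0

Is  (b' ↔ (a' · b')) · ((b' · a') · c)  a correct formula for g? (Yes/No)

Evaluate (b' ↔ (a' · b')) · ((b' · a') · c) on each row and compare to g:
  a=0, b=0, c=0: formula gives 0, g = 0 ✓
  a=0, b=0, c=1: formula gives 1, g = 1 ✓
  a=0, b=1, c=0: formula gives 0, g = 0 ✓
  a=0, b=1, c=1: formula gives 0, g = 0 ✓
  a=1, b=0, c=0: formula gives 0, g = 0 ✓
  … (the remaining 3 rows also agree.)
Every row agrees, so the formula is equivalent.

Yes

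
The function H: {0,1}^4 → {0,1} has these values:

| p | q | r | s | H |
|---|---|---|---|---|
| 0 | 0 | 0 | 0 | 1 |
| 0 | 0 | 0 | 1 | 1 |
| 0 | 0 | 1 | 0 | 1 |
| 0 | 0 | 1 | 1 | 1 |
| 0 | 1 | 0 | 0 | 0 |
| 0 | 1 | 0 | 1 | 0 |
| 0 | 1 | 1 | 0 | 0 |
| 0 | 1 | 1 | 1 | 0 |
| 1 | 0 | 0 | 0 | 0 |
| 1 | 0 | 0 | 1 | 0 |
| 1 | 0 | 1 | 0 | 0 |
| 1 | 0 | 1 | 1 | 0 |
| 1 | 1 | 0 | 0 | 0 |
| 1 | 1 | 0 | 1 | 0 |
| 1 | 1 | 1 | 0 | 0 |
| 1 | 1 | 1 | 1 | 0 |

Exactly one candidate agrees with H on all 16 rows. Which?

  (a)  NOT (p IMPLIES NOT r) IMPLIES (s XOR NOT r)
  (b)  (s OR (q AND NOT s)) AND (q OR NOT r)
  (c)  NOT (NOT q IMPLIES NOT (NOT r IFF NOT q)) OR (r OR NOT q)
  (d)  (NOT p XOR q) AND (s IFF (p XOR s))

(a): at (0,1,0,0) it gives 1, but H = 0 — eliminated.
(b): at (0,0,0,0) it gives 0, but H = 1 — eliminated.
(c): at (0,1,1,0) it gives 1, but H = 0 — eliminated.
That leaves (d). Evaluating it on every row reproduces the table of H exactly.

d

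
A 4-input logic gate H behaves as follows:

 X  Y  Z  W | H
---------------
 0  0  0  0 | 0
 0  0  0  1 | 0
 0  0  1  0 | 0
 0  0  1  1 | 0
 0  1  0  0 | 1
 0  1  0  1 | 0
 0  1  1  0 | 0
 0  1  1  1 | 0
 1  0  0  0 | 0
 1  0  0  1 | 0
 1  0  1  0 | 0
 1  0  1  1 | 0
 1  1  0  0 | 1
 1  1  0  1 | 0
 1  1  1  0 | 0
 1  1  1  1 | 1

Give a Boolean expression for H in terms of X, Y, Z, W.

H(X, Y, Z, W) = ((((NOT X AND Y) AND NOT Z) AND NOT W) OR (((X AND Y) AND NOT Z) AND NOT W)) OR (((X AND Y) AND Z) AND W)

The 1-rows are (0,1,0,0), (1,1,0,0), (1,1,1,1). Each contributes one minterm — ¬X·Y·¬Z·¬W; X·Y·¬Z·¬W; X·Y·Z·W — and their disjunction is a sum-of-products form of H.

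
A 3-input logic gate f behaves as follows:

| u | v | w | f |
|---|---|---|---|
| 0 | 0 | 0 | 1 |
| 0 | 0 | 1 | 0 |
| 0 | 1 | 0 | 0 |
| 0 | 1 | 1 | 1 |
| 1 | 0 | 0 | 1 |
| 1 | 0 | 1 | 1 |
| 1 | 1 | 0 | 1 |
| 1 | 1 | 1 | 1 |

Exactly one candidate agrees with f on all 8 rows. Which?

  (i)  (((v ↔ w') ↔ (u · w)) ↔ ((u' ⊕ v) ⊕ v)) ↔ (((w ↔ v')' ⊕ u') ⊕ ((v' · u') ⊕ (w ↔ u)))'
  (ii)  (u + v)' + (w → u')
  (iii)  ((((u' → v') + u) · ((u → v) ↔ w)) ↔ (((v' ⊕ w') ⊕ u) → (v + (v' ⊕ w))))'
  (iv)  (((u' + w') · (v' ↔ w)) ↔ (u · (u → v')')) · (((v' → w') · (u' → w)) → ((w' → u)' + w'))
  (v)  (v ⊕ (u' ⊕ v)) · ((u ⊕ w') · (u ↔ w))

i

(ii) fails at (0,0,1): the formula yields 1, f is 0.
(iii) fails at (0,0,1): the formula yields 1, f is 0.
(iv) fails at (0,1,1): the formula yields 0, f is 1.
(v) fails at (0,1,0): the formula yields 1, f is 0.
Only (i) survives; checking it on all 8 rows confirms it matches f.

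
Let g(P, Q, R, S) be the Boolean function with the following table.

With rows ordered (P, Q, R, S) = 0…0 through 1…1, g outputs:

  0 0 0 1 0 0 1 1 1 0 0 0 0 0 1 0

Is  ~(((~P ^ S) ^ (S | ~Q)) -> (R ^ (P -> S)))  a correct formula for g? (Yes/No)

No

Test each input against both g and the formula:
  P=0, Q=0, R=0, S=0: formula gives 0, g = 0 ✓
  P=0, Q=0, R=0, S=1: formula gives 0, g = 0 ✓
  P=0, Q=0, R=1, S=0: formula gives 0, g = 0 ✓
  P=0, Q=0, R=1, S=1: formula gives 1, g = 1 ✓
  …
  P=1, Q=1, R=1, S=0: formula gives 0, but g = 1 ✗
Row (1,1,1,0) is a counterexample, so the formula is not equivalent to g.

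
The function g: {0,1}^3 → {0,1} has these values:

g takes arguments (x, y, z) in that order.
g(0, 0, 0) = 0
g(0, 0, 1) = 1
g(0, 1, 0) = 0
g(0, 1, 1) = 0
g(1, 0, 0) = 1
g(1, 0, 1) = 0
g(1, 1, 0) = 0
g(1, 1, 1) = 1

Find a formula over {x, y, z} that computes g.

Collect the rows where g=1 — (0,0,1), (1,0,0), (1,1,1) — and write one minterm per row: ¬x·¬y·z, x·¬y·¬z, x·y·z. Their union (logical OR) reproduces the table exactly.

g(x, y, z) = (((~x & ~y) & z) | ((x & ~y) & ~z)) | ((x & y) & z)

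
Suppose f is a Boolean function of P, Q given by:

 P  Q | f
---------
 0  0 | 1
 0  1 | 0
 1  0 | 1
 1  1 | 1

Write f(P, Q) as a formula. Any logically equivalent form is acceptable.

This is Q → P (false only at 0,1).

f(P, Q) = Q → P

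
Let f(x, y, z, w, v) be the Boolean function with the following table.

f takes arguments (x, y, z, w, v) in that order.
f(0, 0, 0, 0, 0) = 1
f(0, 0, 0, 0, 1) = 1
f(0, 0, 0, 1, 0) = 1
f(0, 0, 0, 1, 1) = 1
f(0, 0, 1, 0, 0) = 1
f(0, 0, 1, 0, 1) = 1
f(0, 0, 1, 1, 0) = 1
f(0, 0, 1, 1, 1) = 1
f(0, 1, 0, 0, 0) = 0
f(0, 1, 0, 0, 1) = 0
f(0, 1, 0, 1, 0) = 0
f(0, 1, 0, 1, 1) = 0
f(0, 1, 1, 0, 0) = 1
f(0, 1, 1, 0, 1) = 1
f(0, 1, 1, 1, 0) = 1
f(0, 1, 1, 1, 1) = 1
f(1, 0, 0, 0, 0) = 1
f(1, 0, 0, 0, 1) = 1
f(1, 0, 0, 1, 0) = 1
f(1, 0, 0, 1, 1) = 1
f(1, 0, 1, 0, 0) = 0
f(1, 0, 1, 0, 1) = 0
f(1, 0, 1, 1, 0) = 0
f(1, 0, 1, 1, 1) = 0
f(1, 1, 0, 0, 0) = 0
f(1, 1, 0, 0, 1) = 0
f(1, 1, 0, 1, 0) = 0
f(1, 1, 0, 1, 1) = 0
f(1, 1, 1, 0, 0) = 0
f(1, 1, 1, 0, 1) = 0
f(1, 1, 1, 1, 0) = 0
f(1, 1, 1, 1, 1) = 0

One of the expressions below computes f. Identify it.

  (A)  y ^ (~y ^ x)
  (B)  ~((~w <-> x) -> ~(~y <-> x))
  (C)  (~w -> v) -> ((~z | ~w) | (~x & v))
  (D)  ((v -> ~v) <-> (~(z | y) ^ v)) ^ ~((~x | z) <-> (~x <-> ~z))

D

(A) disagrees with f on (0,1,0,0,0) (formula → 1, table → 0); rule it out.
(B) disagrees with f on (0,0,0,0,0) (formula → 0, table → 1); rule it out.
(C) disagrees with f on (0,0,1,1,0) (formula → 0, table → 1); rule it out.
(D) is the remaining candidate, and it agrees with f on all 32 inputs.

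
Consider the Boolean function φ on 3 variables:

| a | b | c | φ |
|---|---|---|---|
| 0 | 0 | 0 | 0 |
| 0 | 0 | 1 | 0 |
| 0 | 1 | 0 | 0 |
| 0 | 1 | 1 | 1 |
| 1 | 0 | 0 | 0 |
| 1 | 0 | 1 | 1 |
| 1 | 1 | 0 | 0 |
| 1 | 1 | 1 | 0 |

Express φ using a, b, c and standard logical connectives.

The 1-rows are (0,1,1), (1,0,1). Each contributes one minterm — ¬a·b·c; a·¬b·c — and their disjunction is a sum-of-products form of φ.

φ(a, b, c) = ((a' · b) · c) + ((a · b') · c)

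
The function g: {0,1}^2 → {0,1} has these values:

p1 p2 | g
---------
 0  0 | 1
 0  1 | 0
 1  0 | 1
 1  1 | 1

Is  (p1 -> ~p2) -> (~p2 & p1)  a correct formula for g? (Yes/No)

No

Evaluate (p1 -> ~p2) -> (~p2 & p1) on each row and compare to g:
  p1=0, p2=0: formula gives 0, but g = 1 ✗
Row (0,0) is a counterexample, so the formula is not equivalent to g.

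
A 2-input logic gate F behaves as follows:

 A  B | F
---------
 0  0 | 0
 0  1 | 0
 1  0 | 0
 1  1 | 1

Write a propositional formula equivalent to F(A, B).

F is 1 on exactly one input, (1,1), whose minterm is A·B. So F is just that conjunction.

F(A, B) = A & B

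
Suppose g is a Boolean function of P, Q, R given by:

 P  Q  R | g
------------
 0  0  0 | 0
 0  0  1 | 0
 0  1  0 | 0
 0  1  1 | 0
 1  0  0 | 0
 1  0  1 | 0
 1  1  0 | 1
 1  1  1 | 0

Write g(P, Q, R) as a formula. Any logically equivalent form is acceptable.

Only row (1,1,0) gives 1. That row's minterm P·Q·¬R is g directly.

g(P, Q, R) = (P AND Q) AND NOT R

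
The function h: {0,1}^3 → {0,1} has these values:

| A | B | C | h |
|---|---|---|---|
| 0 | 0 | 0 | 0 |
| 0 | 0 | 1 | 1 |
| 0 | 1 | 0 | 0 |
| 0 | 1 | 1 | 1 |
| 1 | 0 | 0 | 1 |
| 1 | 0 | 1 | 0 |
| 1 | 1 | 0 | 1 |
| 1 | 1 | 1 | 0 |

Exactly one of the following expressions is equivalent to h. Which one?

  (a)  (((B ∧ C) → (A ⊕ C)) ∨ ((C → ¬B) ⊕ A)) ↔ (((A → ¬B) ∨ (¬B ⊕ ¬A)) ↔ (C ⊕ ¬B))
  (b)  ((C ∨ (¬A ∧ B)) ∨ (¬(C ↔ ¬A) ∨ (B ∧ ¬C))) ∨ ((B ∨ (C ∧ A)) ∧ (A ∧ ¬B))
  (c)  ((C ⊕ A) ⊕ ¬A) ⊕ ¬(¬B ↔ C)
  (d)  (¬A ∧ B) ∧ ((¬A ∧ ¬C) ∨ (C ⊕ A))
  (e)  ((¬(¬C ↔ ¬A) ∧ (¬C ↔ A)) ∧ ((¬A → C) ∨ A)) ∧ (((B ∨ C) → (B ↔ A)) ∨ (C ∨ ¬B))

(a) disagrees with h on (0,0,0) (formula → 1, table → 0); rule it out.
(b) disagrees with h on (0,0,0) (formula → 1, table → 0); rule it out.
(c) disagrees with h on (0,0,1) (formula → 0, table → 1); rule it out.
(d) disagrees with h on (0,0,1) (formula → 0, table → 1); rule it out.
That leaves (e). Evaluating it on every row reproduces the table of h exactly.

e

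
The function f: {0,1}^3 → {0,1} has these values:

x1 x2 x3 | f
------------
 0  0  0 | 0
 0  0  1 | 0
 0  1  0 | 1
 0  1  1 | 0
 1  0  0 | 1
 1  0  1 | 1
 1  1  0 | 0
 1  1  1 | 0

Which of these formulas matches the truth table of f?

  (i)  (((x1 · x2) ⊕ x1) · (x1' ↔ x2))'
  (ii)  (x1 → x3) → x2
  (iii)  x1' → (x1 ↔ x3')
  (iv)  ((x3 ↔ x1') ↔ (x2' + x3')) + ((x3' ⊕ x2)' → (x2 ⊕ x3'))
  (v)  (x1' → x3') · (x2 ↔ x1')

(i) disagrees with f on (0,0,0) (formula → 1, table → 0); rule it out.
(ii) disagrees with f on (0,1,1) (formula → 1, table → 0); rule it out.
(iii) disagrees with f on (0,0,1) (formula → 1, table → 0); rule it out.
(iv) disagrees with f on (0,0,0) (formula → 1, table → 0); rule it out.
Only (v) survives; checking it on all 8 rows confirms it matches f.

v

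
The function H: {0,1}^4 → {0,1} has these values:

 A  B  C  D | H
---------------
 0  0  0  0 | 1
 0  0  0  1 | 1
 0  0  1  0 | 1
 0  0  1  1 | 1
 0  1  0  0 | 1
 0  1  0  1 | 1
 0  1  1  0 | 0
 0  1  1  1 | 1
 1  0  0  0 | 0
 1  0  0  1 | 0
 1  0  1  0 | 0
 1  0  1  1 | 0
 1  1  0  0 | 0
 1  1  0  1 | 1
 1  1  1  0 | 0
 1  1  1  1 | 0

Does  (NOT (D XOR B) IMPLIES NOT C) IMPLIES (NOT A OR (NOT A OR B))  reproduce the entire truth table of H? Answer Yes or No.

No

Evaluate (NOT (D XOR B) IMPLIES NOT C) IMPLIES (NOT A OR (NOT A OR B)) on each row and compare to H:
  A=0, B=0, C=0, D=0: formula gives 1, H = 1 ✓
  A=0, B=0, C=0, D=1: formula gives 1, H = 1 ✓
  A=0, B=0, C=1, D=0: formula gives 1, H = 1 ✓
  A=0, B=0, C=1, D=1: formula gives 1, H = 1 ✓
  …
  A=0, B=1, C=1, D=0: formula gives 1, but H = 0 ✗
Since they disagree at (0,1,1,0), the expression is not a correct formula for H.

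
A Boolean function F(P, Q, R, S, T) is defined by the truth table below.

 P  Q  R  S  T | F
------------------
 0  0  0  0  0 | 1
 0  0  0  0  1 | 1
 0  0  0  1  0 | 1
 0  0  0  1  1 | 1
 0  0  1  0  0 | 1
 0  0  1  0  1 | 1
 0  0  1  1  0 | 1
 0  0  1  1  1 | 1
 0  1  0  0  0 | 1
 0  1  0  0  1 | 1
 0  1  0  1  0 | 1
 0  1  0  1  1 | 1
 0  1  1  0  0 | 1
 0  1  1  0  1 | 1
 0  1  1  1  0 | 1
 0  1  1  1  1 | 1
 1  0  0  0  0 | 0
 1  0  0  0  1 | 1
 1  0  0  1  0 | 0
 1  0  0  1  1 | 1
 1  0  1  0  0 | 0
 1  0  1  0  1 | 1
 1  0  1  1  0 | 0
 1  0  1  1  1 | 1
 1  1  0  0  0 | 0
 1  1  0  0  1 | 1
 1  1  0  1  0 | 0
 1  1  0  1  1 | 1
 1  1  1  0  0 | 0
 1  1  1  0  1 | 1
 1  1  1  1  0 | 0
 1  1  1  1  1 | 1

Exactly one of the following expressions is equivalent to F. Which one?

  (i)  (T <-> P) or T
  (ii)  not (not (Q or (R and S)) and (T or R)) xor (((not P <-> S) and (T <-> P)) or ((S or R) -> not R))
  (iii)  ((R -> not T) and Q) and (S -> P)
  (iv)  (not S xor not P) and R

i

(ii) disagrees with F on (0,0,0,0,0) (formula → 0, table → 1); rule it out.
(iii) disagrees with F on (0,0,0,0,0) (formula → 0, table → 1); rule it out.
(iv) disagrees with F on (0,0,0,0,0) (formula → 0, table → 1); rule it out.
(i) is the remaining candidate, and it agrees with F on all 32 inputs.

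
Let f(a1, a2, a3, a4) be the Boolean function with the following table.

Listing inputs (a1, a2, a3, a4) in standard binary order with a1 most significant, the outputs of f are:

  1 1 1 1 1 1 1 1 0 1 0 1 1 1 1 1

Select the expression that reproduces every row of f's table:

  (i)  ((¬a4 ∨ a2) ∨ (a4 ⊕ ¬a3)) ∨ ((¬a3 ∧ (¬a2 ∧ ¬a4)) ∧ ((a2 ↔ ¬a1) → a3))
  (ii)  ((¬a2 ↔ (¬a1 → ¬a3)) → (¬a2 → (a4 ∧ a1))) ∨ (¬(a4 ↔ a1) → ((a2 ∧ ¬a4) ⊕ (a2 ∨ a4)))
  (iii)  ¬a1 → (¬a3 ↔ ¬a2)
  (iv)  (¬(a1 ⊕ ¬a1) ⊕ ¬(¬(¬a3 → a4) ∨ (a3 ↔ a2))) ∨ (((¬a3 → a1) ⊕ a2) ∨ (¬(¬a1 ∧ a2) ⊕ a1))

(i) fails at (0,0,0,1): the formula yields 0, f is 1.
(iii) fails at (0,0,1,0): the formula yields 0, f is 1.
(iv) fails at (0,1,1,0): the formula yields 0, f is 1.
That leaves (ii). Evaluating it on every row reproduces the table of f exactly.

ii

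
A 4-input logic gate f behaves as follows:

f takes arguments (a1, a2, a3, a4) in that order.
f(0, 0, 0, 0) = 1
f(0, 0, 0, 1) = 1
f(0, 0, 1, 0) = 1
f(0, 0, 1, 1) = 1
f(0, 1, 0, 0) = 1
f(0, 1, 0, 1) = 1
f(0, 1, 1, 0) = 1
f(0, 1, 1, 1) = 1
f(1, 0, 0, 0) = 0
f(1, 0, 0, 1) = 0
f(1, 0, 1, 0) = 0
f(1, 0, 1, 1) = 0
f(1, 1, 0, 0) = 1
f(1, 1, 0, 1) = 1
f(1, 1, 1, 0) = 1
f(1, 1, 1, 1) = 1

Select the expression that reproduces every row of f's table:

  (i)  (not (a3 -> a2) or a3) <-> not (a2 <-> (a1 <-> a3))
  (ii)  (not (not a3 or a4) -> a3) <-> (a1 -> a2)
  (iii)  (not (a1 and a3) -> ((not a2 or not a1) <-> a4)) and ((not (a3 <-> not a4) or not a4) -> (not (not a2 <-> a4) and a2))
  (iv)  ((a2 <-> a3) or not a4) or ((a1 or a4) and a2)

(i): at (0,0,0,0) it gives 0, but f = 1 — eliminated.
(iii): at (0,0,0,0) it gives 0, but f = 1 — eliminated.
(iv): at (0,0,1,1) it gives 0, but f = 1 — eliminated.
(ii) is the remaining candidate, and it agrees with f on all 16 inputs.

ii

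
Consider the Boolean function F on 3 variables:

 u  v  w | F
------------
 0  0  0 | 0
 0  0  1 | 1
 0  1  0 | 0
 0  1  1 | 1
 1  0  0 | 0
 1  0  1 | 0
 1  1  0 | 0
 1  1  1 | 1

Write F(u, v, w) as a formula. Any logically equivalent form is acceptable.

F(u, v, w) = (((u' · v') · w) + ((u' · v) · w)) + ((u · v) · w)

Collect the rows where F=1 — (0,0,1), (0,1,1), (1,1,1) — and write one minterm per row: ¬u·¬v·w, ¬u·v·w, u·v·w. Their union (logical OR) reproduces the table exactly.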